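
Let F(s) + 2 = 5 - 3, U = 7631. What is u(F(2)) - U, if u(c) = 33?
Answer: -7598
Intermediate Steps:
F(s) = 0 (F(s) = -2 + (5 - 3) = -2 + 2 = 0)
u(F(2)) - U = 33 - 1*7631 = 33 - 7631 = -7598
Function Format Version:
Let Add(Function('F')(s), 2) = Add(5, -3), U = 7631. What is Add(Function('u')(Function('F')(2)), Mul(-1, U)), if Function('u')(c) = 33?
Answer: -7598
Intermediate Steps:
Function('F')(s) = 0 (Function('F')(s) = Add(-2, Add(5, -3)) = Add(-2, 2) = 0)
Add(Function('u')(Function('F')(2)), Mul(-1, U)) = Add(33, Mul(-1, 7631)) = Add(33, -7631) = -7598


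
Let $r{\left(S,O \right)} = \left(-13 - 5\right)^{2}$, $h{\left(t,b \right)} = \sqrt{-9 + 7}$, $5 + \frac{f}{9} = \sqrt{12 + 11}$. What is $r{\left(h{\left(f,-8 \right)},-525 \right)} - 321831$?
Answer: $-321507$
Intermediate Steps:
$f = -45 + 9 \sqrt{23}$ ($f = -45 + 9 \sqrt{12 + 11} = -45 + 9 \sqrt{23} \approx -1.8375$)
$h{\left(t,b \right)} = i \sqrt{2}$ ($h{\left(t,b \right)} = \sqrt{-2} = i \sqrt{2}$)
$r{\left(S,O \right)} = 324$ ($r{\left(S,O \right)} = \left(-18\right)^{2} = 324$)
$r{\left(h{\left(f,-8 \right)},-525 \right)} - 321831 = 324 - 321831 = -321507$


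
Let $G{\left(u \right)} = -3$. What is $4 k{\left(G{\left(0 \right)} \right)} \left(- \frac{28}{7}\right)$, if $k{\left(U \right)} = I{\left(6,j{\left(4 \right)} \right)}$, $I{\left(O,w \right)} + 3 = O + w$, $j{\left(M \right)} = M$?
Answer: $-112$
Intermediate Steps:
$I{\left(O,w \right)} = -3 + O + w$ ($I{\left(O,w \right)} = -3 + \left(O + w\right) = -3 + O + w$)
$k{\left(U \right)} = 7$ ($k{\left(U \right)} = -3 + 6 + 4 = 7$)
$4 k{\left(G{\left(0 \right)} \right)} \left(- \frac{28}{7}\right) = 4 \cdot 7 \left(- \frac{28}{7}\right) = 28 \left(\left(-28\right) \frac{1}{7}\right) = 28 \left(-4\right) = -112$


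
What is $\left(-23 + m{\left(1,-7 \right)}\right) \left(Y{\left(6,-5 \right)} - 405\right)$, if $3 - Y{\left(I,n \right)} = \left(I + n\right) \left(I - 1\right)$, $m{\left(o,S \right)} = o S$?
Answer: $12210$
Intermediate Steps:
$m{\left(o,S \right)} = S o$
$Y{\left(I,n \right)} = 3 - \left(-1 + I\right) \left(I + n\right)$ ($Y{\left(I,n \right)} = 3 - \left(I + n\right) \left(I - 1\right) = 3 - \left(I + n\right) \left(-1 + I\right) = 3 - \left(-1 + I\right) \left(I + n\right)$)
$\left(-23 + m{\left(1,-7 \right)}\right) \left(Y{\left(6,-5 \right)} - 405\right) = \left(-23 - 7\right) \left(\left(3 + 6 - 5 - 6^{2} - 6 \left(-5\right)\right) - 405\right) = \left(-23 - 7\right) \left(\left(3 + 6 - 5 - 36 + 30\right) - 405\right) = - 30 \left(\left(3 + 6 - 5 - 36 + 30\right) - 405\right) = - 30 \left(-2 - 405\right) = \left(-30\right) \left(-407\right) = 12210$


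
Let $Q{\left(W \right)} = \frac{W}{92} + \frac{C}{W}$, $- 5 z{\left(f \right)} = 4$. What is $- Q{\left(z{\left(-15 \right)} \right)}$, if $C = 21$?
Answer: $\frac{12079}{460} \approx 26.259$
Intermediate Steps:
$z{\left(f \right)} = - \frac{4}{5}$ ($z{\left(f \right)} = \left(- \frac{1}{5}\right) 4 = - \frac{4}{5}$)
$Q{\left(W \right)} = \frac{21}{W} + \frac{W}{92}$ ($Q{\left(W \right)} = \frac{W}{92} + \frac{21}{W} = \frac{21}{W} + \frac{W}{92}$)
$- Q{\left(z{\left(-15 \right)} \right)} = - (\frac{21}{- \frac{4}{5}} + \frac{1}{92} \left(- \frac{4}{5}\right)) = - (21 \left(- \frac{5}{4}\right) - \frac{1}{115}) = - (- \frac{105}{4} - \frac{1}{115}) = \left(-1\right) \left(- \frac{12079}{460}\right) = \frac{12079}{460}$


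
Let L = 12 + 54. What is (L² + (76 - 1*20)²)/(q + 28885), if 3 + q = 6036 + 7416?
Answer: 3746/21167 ≈ 0.17697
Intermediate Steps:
q = 13449 (q = -3 + (6036 + 7416) = -3 + 13452 = 13449)
L = 66
(L² + (76 - 1*20)²)/(q + 28885) = (66² + (76 - 1*20)²)/(13449 + 28885) = (4356 + (76 - 20)²)/42334 = (4356 + 56²)*(1/42334) = (4356 + 3136)*(1/42334) = 7492*(1/42334) = 3746/21167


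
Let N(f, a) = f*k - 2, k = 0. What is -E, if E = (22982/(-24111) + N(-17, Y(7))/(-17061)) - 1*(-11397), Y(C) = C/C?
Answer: -33247180627/2917431 ≈ -11396.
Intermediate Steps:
Y(C) = 1
N(f, a) = -2 (N(f, a) = f*0 - 2 = 0 - 2 = -2)
E = 33247180627/2917431 (E = (22982/(-24111) - 2/(-17061)) - 1*(-11397) = (22982*(-1/24111) - 2*(-1/17061)) + 11397 = (-22982/24111 + 2/17061) + 11397 = -2780480/2917431 + 11397 = 33247180627/2917431 ≈ 11396.)
-E = -1*33247180627/2917431 = -33247180627/2917431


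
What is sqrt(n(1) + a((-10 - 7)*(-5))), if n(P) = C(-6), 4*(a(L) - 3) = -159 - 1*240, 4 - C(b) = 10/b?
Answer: I*sqrt(3279)/6 ≈ 9.5438*I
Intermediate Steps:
C(b) = 4 - 10/b
a(L) = -387/4 (a(L) = 3 + (-159 - 1*240)/4 = 3 + (-159 - 240)/4 = 3 + (1/4)*(-399) = 3 - 399/4 = -387/4)
n(P) = 17/3 (n(P) = 4 - 10/(-6) = 4 - 10*(-1/6) = 4 + 5/3 = 17/3)
sqrt(n(1) + a((-10 - 7)*(-5))) = sqrt(17/3 - 387/4) = sqrt(-1093/12) = I*sqrt(3279)/6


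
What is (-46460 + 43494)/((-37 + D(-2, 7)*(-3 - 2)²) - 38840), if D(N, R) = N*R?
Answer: 2966/39227 ≈ 0.075611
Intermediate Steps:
(-46460 + 43494)/((-37 + D(-2, 7)*(-3 - 2)²) - 38840) = (-46460 + 43494)/((-37 + (-2*7)*(-3 - 2)²) - 38840) = -2966/((-37 - 14*(-5)²) - 38840) = -2966/((-37 - 14*25) - 38840) = -2966/((-37 - 350) - 38840) = -2966/(-387 - 38840) = -2966/(-39227) = -2966*(-1/39227) = 2966/39227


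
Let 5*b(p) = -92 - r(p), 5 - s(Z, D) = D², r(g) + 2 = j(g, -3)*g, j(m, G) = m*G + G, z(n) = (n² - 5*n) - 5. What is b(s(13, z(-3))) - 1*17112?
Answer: 58698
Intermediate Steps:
z(n) = -5 + n² - 5*n
j(m, G) = G + G*m (j(m, G) = G*m + G = G + G*m)
r(g) = -2 + g*(-3 - 3*g) (r(g) = -2 + (-3*(1 + g))*g = -2 + (-3 - 3*g)*g = -2 + g*(-3 - 3*g))
s(Z, D) = 5 - D²
b(p) = -18 + 3*p*(1 + p)/5 (b(p) = (-92 - (-2 - 3*p*(1 + p)))/5 = (-92 + (2 + 3*p*(1 + p)))/5 = (-90 + 3*p*(1 + p))/5 = -18 + 3*p*(1 + p)/5)
b(s(13, z(-3))) - 1*17112 = (-18 + 3*(5 - (-5 + (-3)² - 5*(-3))²)/5 + 3*(5 - (-5 + (-3)² - 5*(-3))²)²/5) - 1*17112 = (-18 + 3*(5 - (-5 + 9 + 15)²)/5 + 3*(5 - (-5 + 9 + 15)²)²/5) - 17112 = (-18 + 3*(5 - 1*19²)/5 + 3*(5 - 1*19²)²/5) - 17112 = (-18 + 3*(5 - 1*361)/5 + 3*(5 - 1*361)²/5) - 17112 = (-18 + 3*(5 - 361)/5 + 3*(5 - 361)²/5) - 17112 = (-18 + (⅗)*(-356) + (⅗)*(-356)²) - 17112 = (-18 - 1068/5 + (⅗)*126736) - 17112 = (-18 - 1068/5 + 380208/5) - 17112 = 75810 - 17112 = 58698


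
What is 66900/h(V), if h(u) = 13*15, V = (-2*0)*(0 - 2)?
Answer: 4460/13 ≈ 343.08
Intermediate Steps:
V = 0 (V = 0*(-2) = 0)
h(u) = 195
66900/h(V) = 66900/195 = 66900*(1/195) = 4460/13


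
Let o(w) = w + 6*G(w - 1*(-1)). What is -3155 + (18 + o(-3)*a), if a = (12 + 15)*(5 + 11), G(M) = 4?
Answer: 5935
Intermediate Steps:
a = 432 (a = 27*16 = 432)
o(w) = 24 + w (o(w) = w + 6*4 = w + 24 = 24 + w)
-3155 + (18 + o(-3)*a) = -3155 + (18 + (24 - 3)*432) = -3155 + (18 + 21*432) = -3155 + (18 + 9072) = -3155 + 9090 = 5935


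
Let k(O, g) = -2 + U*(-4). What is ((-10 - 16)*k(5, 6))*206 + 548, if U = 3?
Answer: 75532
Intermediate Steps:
k(O, g) = -14 (k(O, g) = -2 + 3*(-4) = -2 - 12 = -14)
((-10 - 16)*k(5, 6))*206 + 548 = ((-10 - 16)*(-14))*206 + 548 = -26*(-14)*206 + 548 = 364*206 + 548 = 74984 + 548 = 75532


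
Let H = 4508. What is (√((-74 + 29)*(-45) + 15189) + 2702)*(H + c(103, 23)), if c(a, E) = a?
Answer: 12458922 + 4611*√17214 ≈ 1.3064e+7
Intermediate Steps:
(√((-74 + 29)*(-45) + 15189) + 2702)*(H + c(103, 23)) = (√((-74 + 29)*(-45) + 15189) + 2702)*(4508 + 103) = (√(-45*(-45) + 15189) + 2702)*4611 = (√(2025 + 15189) + 2702)*4611 = (√17214 + 2702)*4611 = (2702 + √17214)*4611 = 12458922 + 4611*√17214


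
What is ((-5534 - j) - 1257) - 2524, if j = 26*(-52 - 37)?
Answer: -7001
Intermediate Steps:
j = -2314 (j = 26*(-89) = -2314)
((-5534 - j) - 1257) - 2524 = ((-5534 - 1*(-2314)) - 1257) - 2524 = ((-5534 + 2314) - 1257) - 2524 = (-3220 - 1257) - 2524 = -4477 - 2524 = -7001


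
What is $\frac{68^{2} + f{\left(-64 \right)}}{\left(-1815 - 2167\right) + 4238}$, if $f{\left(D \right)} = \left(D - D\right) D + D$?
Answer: $\frac{285}{16} \approx 17.813$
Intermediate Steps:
$f{\left(D \right)} = D$ ($f{\left(D \right)} = 0 D + D = 0 + D = D$)
$\frac{68^{2} + f{\left(-64 \right)}}{\left(-1815 - 2167\right) + 4238} = \frac{68^{2} - 64}{\left(-1815 - 2167\right) + 4238} = \frac{4624 - 64}{\left(-1815 - 2167\right) + 4238} = \frac{4560}{-3982 + 4238} = \frac{4560}{256} = 4560 \cdot \frac{1}{256} = \frac{285}{16}$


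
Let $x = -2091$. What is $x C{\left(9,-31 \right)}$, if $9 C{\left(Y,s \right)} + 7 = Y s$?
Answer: $\frac{199342}{3} \approx 66447.0$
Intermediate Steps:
$C{\left(Y,s \right)} = - \frac{7}{9} + \frac{Y s}{9}$
$x C{\left(9,-31 \right)} = - 2091 \left(- \frac{7}{9} + \frac{1}{9} \cdot 9 \left(-31\right)\right) = - 2091 \left(- \frac{7}{9} - 31\right) = \left(-2091\right) \left(- \frac{286}{9}\right) = \frac{199342}{3}$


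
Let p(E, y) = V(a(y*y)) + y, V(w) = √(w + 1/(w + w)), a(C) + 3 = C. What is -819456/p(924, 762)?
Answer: -725134060975104/3483845 + 819456*√783038449586420166/3483845 ≈ -537.70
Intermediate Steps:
a(C) = -3 + C
V(w) = √(w + 1/(2*w))
p(E, y) = y + √(-12 + 2/(-3 + y²) + 4*y²)/2 (p(E, y) = √(2/(-3 + y*y) + 4*(-3 + y*y))/2 + y = √(2/(-3 + y²) + 4*(-3 + y²))/2 + y = √(2/(-3 + y²) + (-12 + 4*y²))/2 + y = √(-12 + 2/(-3 + y²) + 4*y²)/2 + y = y + √(-12 + 2/(-3 + y²) + 4*y²)/2)
-819456/p(924, 762) = -819456/(762 + √(-12 + 2/(-3 + 762²) + 4*762²)/2) = -819456/(762 + √(-12 + 2/(-3 + 580644) + 4*580644)/2) = -819456/(762 + √(-12 + 2/580641 + 2322576)/2) = -819456/(762 + √(1348575883526/580641)/2) = -819456/(762 + (√783038449586420166/580641)/2) = -819456/(762 + √783038449586420166/1161282)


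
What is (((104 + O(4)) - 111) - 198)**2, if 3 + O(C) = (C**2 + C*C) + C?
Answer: 29584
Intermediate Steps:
O(C) = -3 + C + 2*C**2 (O(C) = -3 + ((C**2 + C*C) + C) = -3 + ((C**2 + C**2) + C) = -3 + (2*C**2 + C) = -3 + (C + 2*C**2) = -3 + C + 2*C**2)
(((104 + O(4)) - 111) - 198)**2 = (((104 + (-3 + 4 + 2*4**2)) - 111) - 198)**2 = (((104 + (-3 + 4 + 2*16)) - 111) - 198)**2 = (((104 + (-3 + 4 + 32)) - 111) - 198)**2 = (((104 + 33) - 111) - 198)**2 = ((137 - 111) - 198)**2 = (26 - 198)**2 = (-172)**2 = 29584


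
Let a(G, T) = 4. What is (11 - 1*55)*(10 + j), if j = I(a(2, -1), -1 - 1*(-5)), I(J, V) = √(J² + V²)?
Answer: -440 - 176*√2 ≈ -688.90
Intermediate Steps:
j = 4*√2 (j = √(4² + (-1 - 1*(-5))²) = √(16 + (-1 + 5)²) = √(16 + 4²) = √(16 + 16) = √32 = 4*√2 ≈ 5.6569)
(11 - 1*55)*(10 + j) = (11 - 1*55)*(10 + 4*√2) = (11 - 55)*(10 + 4*√2) = -44*(10 + 4*√2) = -440 - 176*√2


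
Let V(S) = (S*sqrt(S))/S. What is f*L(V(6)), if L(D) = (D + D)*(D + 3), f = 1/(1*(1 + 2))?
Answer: 4 + 2*sqrt(6) ≈ 8.8990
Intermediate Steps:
f = 1/3 (f = 1/(1*3) = 1/3 ≈ 0.33333)
V(S) = sqrt(S) (V(S) = S**(3/2)/S = sqrt(S))
L(D) = 2*D*(3 + D) (L(D) = (2*D)*(3 + D) = 2*D*(3 + D))
f*L(V(6)) = (2*sqrt(6)*(3 + sqrt(6)))/3 = 2*sqrt(6)*(3 + sqrt(6))/3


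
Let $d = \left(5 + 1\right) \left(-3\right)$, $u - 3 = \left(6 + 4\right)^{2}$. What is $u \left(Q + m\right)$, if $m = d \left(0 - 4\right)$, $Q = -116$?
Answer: $-4532$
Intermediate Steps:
$u = 103$ ($u = 3 + \left(6 + 4\right)^{2} = 3 + 10^{2} = 3 + 100 = 103$)
$d = -18$ ($d = 6 \left(-3\right) = -18$)
$m = 72$ ($m = - 18 \left(0 - 4\right) = \left(-18\right) \left(-4\right) = 72$)
$u \left(Q + m\right) = 103 \left(-116 + 72\right) = 103 \left(-44\right) = -4532$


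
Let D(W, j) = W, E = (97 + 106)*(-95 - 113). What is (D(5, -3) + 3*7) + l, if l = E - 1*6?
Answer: -42204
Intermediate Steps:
E = -42224 (E = 203*(-208) = -42224)
l = -42230 (l = -42224 - 1*6 = -42224 - 6 = -42230)
(D(5, -3) + 3*7) + l = (5 + 3*7) - 42230 = (5 + 21) - 42230 = 26 - 42230 = -42204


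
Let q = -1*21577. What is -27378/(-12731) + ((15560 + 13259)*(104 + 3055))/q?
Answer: -1158429587445/274696787 ≈ -4217.1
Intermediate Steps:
q = -21577
-27378/(-12731) + ((15560 + 13259)*(104 + 3055))/q = -27378/(-12731) + ((15560 + 13259)*(104 + 3055))/(-21577) = -27378*(-1/12731) + (28819*3159)*(-1/21577) = 27378/12731 + 91039221*(-1/21577) = 27378/12731 - 91039221/21577 = -1158429587445/274696787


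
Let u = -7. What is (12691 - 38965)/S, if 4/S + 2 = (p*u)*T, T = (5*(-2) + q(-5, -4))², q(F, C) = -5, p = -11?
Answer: -227572251/2 ≈ -1.1379e+8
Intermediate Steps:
T = 225 (T = (5*(-2) - 5)² = (-10 - 5)² = (-15)² = 225)
S = 4/17323 (S = 4/(-2 - 11*(-7)*225) = 4/(-2 + 77*225) = 4/(-2 + 17325) = 4/17323 ≈ 0.00023091)
(12691 - 38965)/S = (12691 - 38965)/(4/17323) = -26274*17323/4 = -227572251/2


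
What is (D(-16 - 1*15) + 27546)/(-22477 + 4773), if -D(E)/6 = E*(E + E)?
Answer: -8007/8852 ≈ -0.90454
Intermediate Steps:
D(E) = -12*E**2 (D(E) = -6*E*(E + E) = -6*E*2*E = -12*E**2)
(D(-16 - 1*15) + 27546)/(-22477 + 4773) = (-12*(-16 - 1*15)**2 + 27546)/(-22477 + 4773) = (-12*(-16 - 15)**2 + 27546)/(-17704) = (-12*(-31)**2 + 27546)*(-1/17704) = (-12*961 + 27546)*(-1/17704) = (-11532 + 27546)*(-1/17704) = 16014*(-1/17704) = -8007/8852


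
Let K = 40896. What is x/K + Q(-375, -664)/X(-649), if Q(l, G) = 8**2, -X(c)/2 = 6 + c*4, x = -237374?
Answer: -153372497/26480160 ≈ -5.7920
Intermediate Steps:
X(c) = -12 - 8*c (X(c) = -2*(6 + c*4) = -2*(6 + 4*c) = -12 - 8*c)
Q(l, G) = 64
x/K + Q(-375, -664)/X(-649) = -237374/40896 + 64/(-12 - 8*(-649)) = -237374*1/40896 + 64/(-12 + 5192) = -118687/20448 + 64/5180 = -118687/20448 + 64*(1/5180) = -118687/20448 + 16/1295 = -153372497/26480160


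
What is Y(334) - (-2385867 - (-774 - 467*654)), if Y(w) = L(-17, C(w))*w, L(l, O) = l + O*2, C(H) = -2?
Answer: 2072661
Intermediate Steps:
L(l, O) = l + 2*O
Y(w) = -21*w (Y(w) = (-17 + 2*(-2))*w = (-17 - 4)*w = -21*w)
Y(334) - (-2385867 - (-774 - 467*654)) = -21*334 - (-2385867 - (-774 - 467*654)) = -7014 - (-2385867 - (-774 - 305418)) = -7014 - (-2385867 - 1*(-306192)) = -7014 - (-2385867 + 306192) = -7014 - 1*(-2079675) = -7014 + 2079675 = 2072661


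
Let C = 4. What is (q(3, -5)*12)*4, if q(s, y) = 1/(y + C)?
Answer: -48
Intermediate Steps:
q(s, y) = 1/(4 + y) (q(s, y) = 1/(y + 4) = 1/(4 + y))
(q(3, -5)*12)*4 = (12/(4 - 5))*4 = (12/(-1))*4 = -1*12*4 = -12*4 = -48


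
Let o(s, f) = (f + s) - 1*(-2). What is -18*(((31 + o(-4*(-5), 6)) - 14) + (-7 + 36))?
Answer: -1332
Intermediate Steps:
o(s, f) = 2 + f + s (o(s, f) = (f + s) + 2 = 2 + f + s)
-18*(((31 + o(-4*(-5), 6)) - 14) + (-7 + 36)) = -18*(((31 + (2 + 6 - 4*(-5))) - 14) + (-7 + 36)) = -18*(((31 + (2 + 6 + 20)) - 14) + 29) = -18*(((31 + 28) - 14) + 29) = -18*((59 - 14) + 29) = -18*(45 + 29) = -18*74 = -1332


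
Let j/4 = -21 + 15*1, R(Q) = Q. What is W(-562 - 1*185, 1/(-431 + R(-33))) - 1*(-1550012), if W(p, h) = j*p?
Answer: 1567940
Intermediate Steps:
j = -24 (j = 4*(-21 + 15*1) = 4*(-21 + 15) = 4*(-6) = -24)
W(p, h) = -24*p
W(-562 - 1*185, 1/(-431 + R(-33))) - 1*(-1550012) = -24*(-562 - 1*185) - 1*(-1550012) = -24*(-562 - 185) + 1550012 = -24*(-747) + 1550012 = 17928 + 1550012 = 1567940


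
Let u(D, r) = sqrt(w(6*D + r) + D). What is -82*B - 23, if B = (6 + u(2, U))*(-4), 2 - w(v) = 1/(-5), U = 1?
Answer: 1945 + 328*sqrt(105)/5 ≈ 2617.2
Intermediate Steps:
w(v) = 11/5 (w(v) = 2 - 1/(-5) = 2 - 1*(-1/5) = 2 + 1/5 = 11/5)
u(D, r) = sqrt(11/5 + D)
B = -24 - 4*sqrt(105)/5 (B = (6 + sqrt(55 + 25*2)/5)*(-4) = (6 + sqrt(55 + 50)/5)*(-4) = (6 + sqrt(105)/5)*(-4) = -24 - 4*sqrt(105)/5 ≈ -32.198)
-82*B - 23 = -82*(-24 - 4*sqrt(105)/5) - 23 = (1968 + 328*sqrt(105)/5) - 23 = 1945 + 328*sqrt(105)/5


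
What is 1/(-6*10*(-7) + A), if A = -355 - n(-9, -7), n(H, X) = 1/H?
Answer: 9/586 ≈ 0.015358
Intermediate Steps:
A = -3194/9 (A = -355 - 1/(-9) = -355 - 1*(-1/9) = -355 + 1/9 = -3194/9 ≈ -354.89)
1/(-6*10*(-7) + A) = 1/(-6*10*(-7) - 3194/9) = 1/(-60*(-7) - 3194/9) = 1/(420 - 3194/9) = 1/(586/9) = 9/586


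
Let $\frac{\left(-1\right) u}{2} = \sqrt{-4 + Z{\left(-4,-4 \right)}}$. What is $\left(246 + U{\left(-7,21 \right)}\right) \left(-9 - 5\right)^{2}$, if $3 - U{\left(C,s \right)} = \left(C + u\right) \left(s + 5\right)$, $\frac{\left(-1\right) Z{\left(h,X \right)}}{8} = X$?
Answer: $84476 + 20384 \sqrt{7} \approx 1.3841 \cdot 10^{5}$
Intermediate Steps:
$Z{\left(h,X \right)} = - 8 X$
$u = - 4 \sqrt{7}$ ($u = - 2 \sqrt{-4 - -32} = - 2 \sqrt{-4 + 32} = - 2 \sqrt{28} = - 2 \cdot 2 \sqrt{7} = - 4 \sqrt{7} \approx -10.583$)
$U{\left(C,s \right)} = 3 - \left(5 + s\right) \left(C - 4 \sqrt{7}\right)$ ($U{\left(C,s \right)} = 3 - \left(C - 4 \sqrt{7}\right) \left(s + 5\right) = 3 - \left(C - 4 \sqrt{7}\right) \left(5 + s\right) = 3 - \left(5 + s\right) \left(C - 4 \sqrt{7}\right)$)
$\left(246 + U{\left(-7,21 \right)}\right) \left(-9 - 5\right)^{2} = \left(246 + \left(3 - -35 + 20 \sqrt{7} - \left(-7\right) 21 + 4 \cdot 21 \sqrt{7}\right)\right) \left(-9 - 5\right)^{2} = \left(246 + \left(3 + 35 + 20 \sqrt{7} + 147 + 84 \sqrt{7}\right)\right) \left(-9 - 5\right)^{2} = \left(246 + \left(185 + 104 \sqrt{7}\right)\right) \left(-14\right)^{2} = \left(431 + 104 \sqrt{7}\right) 196 = 84476 + 20384 \sqrt{7}$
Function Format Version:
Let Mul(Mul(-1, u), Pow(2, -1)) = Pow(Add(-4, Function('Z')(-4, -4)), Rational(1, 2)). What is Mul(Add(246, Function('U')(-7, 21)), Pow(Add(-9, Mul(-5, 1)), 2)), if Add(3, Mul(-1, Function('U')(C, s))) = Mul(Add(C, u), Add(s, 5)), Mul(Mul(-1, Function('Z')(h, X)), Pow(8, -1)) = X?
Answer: Add(84476, Mul(20384, Pow(7, Rational(1, 2)))) ≈ 1.3841e+5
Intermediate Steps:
Function('Z')(h, X) = Mul(-8, X)
u = Mul(-4, Pow(7, Rational(1, 2))) (u = Mul(-2, Pow(Add(-4, Mul(-8, -4)), Rational(1, 2))) = Mul(-2, Pow(Add(-4, 32), Rational(1, 2))) = Mul(-2, Pow(28, Rational(1, 2))) = Mul(-2, Mul(2, Pow(7, Rational(1, 2)))) = Mul(-4, Pow(7, Rational(1, 2))) ≈ -10.583)
Function('U')(C, s) = Add(3, Mul(-1, Add(5, s), Add(C, Mul(-4, Pow(7, Rational(1, 2)))))) (Function('U')(C, s) = Add(3, Mul(-1, Mul(Add(C, Mul(-4, Pow(7, Rational(1, 2)))), Add(s, 5)))) = Add(3, Mul(-1, Mul(Add(C, Mul(-4, Pow(7, Rational(1, 2)))), Add(5, s)))) = Add(3, Mul(-1, Mul(Add(5, s), Add(C, Mul(-4, Pow(7, Rational(1, 2))))))) = Add(3, Mul(-1, Add(5, s), Add(C, Mul(-4, Pow(7, Rational(1, 2)))))))
Mul(Add(246, Function('U')(-7, 21)), Pow(Add(-9, Mul(-5, 1)), 2)) = Mul(Add(246, Add(3, Mul(-5, -7), Mul(20, Pow(7, Rational(1, 2))), Mul(-1, -7, 21), Mul(4, 21, Pow(7, Rational(1, 2))))), Pow(Add(-9, Mul(-5, 1)), 2)) = Mul(Add(246, Add(3, 35, Mul(20, Pow(7, Rational(1, 2))), 147, Mul(84, Pow(7, Rational(1, 2))))), Pow(Add(-9, -5), 2)) = Mul(Add(246, Add(185, Mul(104, Pow(7, Rational(1, 2))))), Pow(-14, 2)) = Mul(Add(431, Mul(104, Pow(7, Rational(1, 2)))), 196) = Add(84476, Mul(20384, Pow(7, Rational(1, 2))))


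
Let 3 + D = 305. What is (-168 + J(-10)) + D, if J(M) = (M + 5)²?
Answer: 159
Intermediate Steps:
D = 302 (D = -3 + 305 = 302)
J(M) = (5 + M)²
(-168 + J(-10)) + D = (-168 + (5 - 10)²) + 302 = (-168 + (-5)²) + 302 = (-168 + 25) + 302 = -143 + 302 = 159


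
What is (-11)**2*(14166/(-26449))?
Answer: -1714086/26449 ≈ -64.807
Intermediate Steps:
(-11)**2*(14166/(-26449)) = 121*(14166*(-1/26449)) = 121*(-14166/26449) = -1714086/26449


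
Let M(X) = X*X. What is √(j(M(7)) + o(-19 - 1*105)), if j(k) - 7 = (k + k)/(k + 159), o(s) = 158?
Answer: √447434/52 ≈ 12.864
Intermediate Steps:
M(X) = X²
j(k) = 7 + 2*k/(159 + k) (j(k) = 7 + (k + k)/(k + 159) = 7 + (2*k)/(159 + k) = 7 + 2*k/(159 + k))
√(j(M(7)) + o(-19 - 1*105)) = √(3*(371 + 3*7²)/(159 + 7²) + 158) = √(3*(371 + 3*49)/(159 + 49) + 158) = √(3*(371 + 147)/208 + 158) = √(3*(1/208)*518 + 158) = √(777/104 + 158) = √(17209/104) = √447434/52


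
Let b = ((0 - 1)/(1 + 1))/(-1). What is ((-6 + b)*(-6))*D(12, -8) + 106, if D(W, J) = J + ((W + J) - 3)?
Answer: -125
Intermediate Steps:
b = ½ (b = -1/2*(-1) = -1*½*(-1) = -½*(-1) = ½ ≈ 0.50000)
D(W, J) = -3 + W + 2*J (D(W, J) = J + ((J + W) - 3) = J + (-3 + J + W) = -3 + W + 2*J)
((-6 + b)*(-6))*D(12, -8) + 106 = ((-6 + ½)*(-6))*(-3 + 12 + 2*(-8)) + 106 = (-11/2*(-6))*(-3 + 12 - 16) + 106 = 33*(-7) + 106 = -231 + 106 = -125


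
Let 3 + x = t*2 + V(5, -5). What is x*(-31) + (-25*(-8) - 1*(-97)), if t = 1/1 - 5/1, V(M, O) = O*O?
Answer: -137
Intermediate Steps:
V(M, O) = O**2
t = -4 (t = 1*1 - 5*1 = 1 - 5 = -4)
x = 14 (x = -3 + (-4*2 + (-5)**2) = -3 + (-8 + 25) = -3 + 17 = 14)
x*(-31) + (-25*(-8) - 1*(-97)) = 14*(-31) + (-25*(-8) - 1*(-97)) = -434 + (200 + 97) = -434 + 297 = -137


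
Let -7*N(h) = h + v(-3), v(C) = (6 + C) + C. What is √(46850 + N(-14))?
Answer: 2*√11713 ≈ 216.45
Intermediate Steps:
v(C) = 6 + 2*C
N(h) = -h/7 (N(h) = -(h + (6 + 2*(-3)))/7 = -(h + (6 - 6))/7 = -(h + 0)/7 = -h/7)
√(46850 + N(-14)) = √(46850 - ⅐*(-14)) = √(46850 + 2) = √46852 = 2*√11713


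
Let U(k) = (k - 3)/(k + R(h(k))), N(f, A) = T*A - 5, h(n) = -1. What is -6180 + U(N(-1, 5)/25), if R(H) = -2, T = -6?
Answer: -105038/17 ≈ -6178.7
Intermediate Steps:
N(f, A) = -5 - 6*A (N(f, A) = -6*A - 5 = -5 - 6*A)
U(k) = (-3 + k)/(-2 + k) (U(k) = (k - 3)/(k - 2) = (-3 + k)/(-2 + k))
-6180 + U(N(-1, 5)/25) = -6180 + (-3 + (-5 - 6*5)/25)/(-2 + (-5 - 6*5)/25) = -6180 + (-3 + (-5 - 30)*(1/25))/(-2 + (-5 - 30)*(1/25)) = -6180 + (-3 - 35*1/25)/(-2 - 35*1/25) = -6180 + (-3 - 7/5)/(-2 - 7/5) = -6180 - 22/5/(-17/5) = -6180 - 5/17*(-22/5) = -6180 + 22/17 = -105038/17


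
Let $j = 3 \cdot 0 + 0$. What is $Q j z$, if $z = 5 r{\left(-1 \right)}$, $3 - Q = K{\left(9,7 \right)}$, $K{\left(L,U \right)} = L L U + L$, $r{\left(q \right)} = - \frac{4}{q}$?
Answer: $0$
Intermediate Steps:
$j = 0$ ($j = 0 + 0 = 0$)
$K{\left(L,U \right)} = L + U L^{2}$ ($K{\left(L,U \right)} = L^{2} U + L = U L^{2} + L = L + U L^{2}$)
$Q = -573$ ($Q = 3 - 9 \left(1 + 9 \cdot 7\right) = 3 - 9 \left(1 + 63\right) = 3 - 9 \cdot 64 = 3 - 576 = -573$)
$z = 20$ ($z = 5 \left(- \frac{4}{-1}\right) = 5 \left(\left(-4\right) \left(-1\right)\right) = 5 \cdot 4 = 20$)
$Q j z = \left(-573\right) 0 \cdot 20 = 0 \cdot 20 = 0$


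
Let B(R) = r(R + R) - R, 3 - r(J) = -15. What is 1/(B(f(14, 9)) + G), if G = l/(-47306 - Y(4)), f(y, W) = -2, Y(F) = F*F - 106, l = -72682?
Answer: 23608/508501 ≈ 0.046427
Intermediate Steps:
Y(F) = -106 + F² (Y(F) = F² - 106 = -106 + F²)
r(J) = 18 (r(J) = 3 - 1*(-15) = 3 + 15 = 18)
B(R) = 18 - R
G = 36341/23608 (G = -72682/(-47306 - (-106 + 4²)) = -72682/(-47306 - (-106 + 16)) = -72682/(-47306 - 1*(-90)) = -72682/(-47306 + 90) = -72682/(-47216) = -72682*(-1/47216) = 36341/23608 ≈ 1.5394)
1/(B(f(14, 9)) + G) = 1/((18 - 1*(-2)) + 36341/23608) = 1/((18 + 2) + 36341/23608) = 1/(20 + 36341/23608) = 1/(508501/23608) = 23608/508501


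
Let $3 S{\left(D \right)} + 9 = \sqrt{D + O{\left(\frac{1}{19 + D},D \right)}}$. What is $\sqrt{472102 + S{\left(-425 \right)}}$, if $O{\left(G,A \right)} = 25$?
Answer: $\frac{\sqrt{4248891 + 60 i}}{3} \approx 687.09 + 0.0048513 i$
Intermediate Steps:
$S{\left(D \right)} = -3 + \frac{\sqrt{25 + D}}{3}$ ($S{\left(D \right)} = -3 + \frac{\sqrt{D + 25}}{3} = -3 + \frac{\sqrt{25 + D}}{3}$)
$\sqrt{472102 + S{\left(-425 \right)}} = \sqrt{472102 - \left(3 - \frac{\sqrt{25 - 425}}{3}\right)} = \sqrt{472102 - \left(3 - \frac{\sqrt{-400}}{3}\right)} = \sqrt{472102 - \left(3 - \frac{20 i}{3}\right)} = \sqrt{472099 + \frac{20 i}{3}}$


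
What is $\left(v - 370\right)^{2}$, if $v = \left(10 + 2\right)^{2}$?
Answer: $51076$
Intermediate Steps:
$v = 144$ ($v = 12^{2} = 144$)
$\left(v - 370\right)^{2} = \left(144 - 370\right)^{2} = \left(-226\right)^{2} = 51076$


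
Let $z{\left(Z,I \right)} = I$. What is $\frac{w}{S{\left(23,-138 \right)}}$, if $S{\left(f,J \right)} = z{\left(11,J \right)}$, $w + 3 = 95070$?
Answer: $- \frac{31689}{46} \approx -688.89$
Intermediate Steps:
$w = 95067$ ($w = -3 + 95070 = 95067$)
$S{\left(f,J \right)} = J$
$\frac{w}{S{\left(23,-138 \right)}} = \frac{95067}{-138} = 95067 \left(- \frac{1}{138}\right) = - \frac{31689}{46}$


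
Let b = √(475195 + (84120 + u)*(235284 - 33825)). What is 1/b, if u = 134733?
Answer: √44090381722/44090381722 ≈ 4.7624e-6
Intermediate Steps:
b = √44090381722 (b = √(475195 + (84120 + 134733)*(235284 - 33825)) = √(475195 + 218853*201459) = √(475195 + 44089906527) = √44090381722 ≈ 2.0998e+5)
1/b = 1/(√44090381722) = √44090381722/44090381722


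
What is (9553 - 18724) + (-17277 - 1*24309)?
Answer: -50757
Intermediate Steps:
(9553 - 18724) + (-17277 - 1*24309) = -9171 + (-17277 - 24309) = -9171 - 41586 = -50757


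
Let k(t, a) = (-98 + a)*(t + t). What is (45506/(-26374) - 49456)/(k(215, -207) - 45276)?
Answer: 652199025/2326529662 ≈ 0.28033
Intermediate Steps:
k(t, a) = 2*t*(-98 + a) (k(t, a) = (-98 + a)*(2*t) = 2*t*(-98 + a))
(45506/(-26374) - 49456)/(k(215, -207) - 45276) = (45506/(-26374) - 49456)/(2*215*(-98 - 207) - 45276) = (45506*(-1/26374) - 49456)/(2*215*(-305) - 45276) = (-22753/13187 - 49456)/(-131150 - 45276) = -652199025/13187/(-176426) = -652199025/13187*(-1/176426) = 652199025/2326529662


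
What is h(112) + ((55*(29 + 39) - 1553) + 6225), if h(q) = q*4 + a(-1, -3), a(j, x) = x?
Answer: 8857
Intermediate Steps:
h(q) = -3 + 4*q (h(q) = q*4 - 3 = 4*q - 3 = -3 + 4*q)
h(112) + ((55*(29 + 39) - 1553) + 6225) = (-3 + 4*112) + ((55*(29 + 39) - 1553) + 6225) = (-3 + 448) + ((55*68 - 1553) + 6225) = 445 + ((3740 - 1553) + 6225) = 445 + (2187 + 6225) = 445 + 8412 = 8857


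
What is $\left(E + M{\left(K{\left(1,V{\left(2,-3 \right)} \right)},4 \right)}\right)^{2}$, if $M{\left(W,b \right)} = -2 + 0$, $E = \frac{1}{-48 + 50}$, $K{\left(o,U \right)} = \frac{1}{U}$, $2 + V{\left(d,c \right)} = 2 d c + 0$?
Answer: $\frac{9}{4} \approx 2.25$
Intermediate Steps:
$V{\left(d,c \right)} = -2 + 2 c d$ ($V{\left(d,c \right)} = -2 + \left(2 d c + 0\right) = -2 + \left(2 c d + 0\right) = -2 + 2 c d$)
$E = \frac{1}{2} \approx 0.5$
$M{\left(W,b \right)} = -2$
$\left(E + M{\left(K{\left(1,V{\left(2,-3 \right)} \right)},4 \right)}\right)^{2} = \left(\frac{1}{2} - 2\right)^{2} = \left(- \frac{3}{2}\right)^{2} = \frac{9}{4}$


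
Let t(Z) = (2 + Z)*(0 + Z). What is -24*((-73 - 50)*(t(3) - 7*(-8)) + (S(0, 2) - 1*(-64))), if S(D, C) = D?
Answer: 208056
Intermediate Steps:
t(Z) = Z*(2 + Z) (t(Z) = (2 + Z)*Z = Z*(2 + Z))
-24*((-73 - 50)*(t(3) - 7*(-8)) + (S(0, 2) - 1*(-64))) = -24*((-73 - 50)*(3*(2 + 3) - 7*(-8)) + (0 - 1*(-64))) = -24*(-123*(3*5 + 56) + (0 + 64)) = -24*(-123*(15 + 56) + 64) = -24*(-123*71 + 64) = -24*(-8733 + 64) = -24*(-8669) = 208056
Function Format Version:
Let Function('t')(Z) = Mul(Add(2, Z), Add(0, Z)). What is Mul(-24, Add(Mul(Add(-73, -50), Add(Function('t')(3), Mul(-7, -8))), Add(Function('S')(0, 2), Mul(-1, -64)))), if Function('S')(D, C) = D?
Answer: 208056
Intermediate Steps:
Function('t')(Z) = Mul(Z, Add(2, Z)) (Function('t')(Z) = Mul(Add(2, Z), Z) = Mul(Z, Add(2, Z)))
Mul(-24, Add(Mul(Add(-73, -50), Add(Function('t')(3), Mul(-7, -8))), Add(Function('S')(0, 2), Mul(-1, -64)))) = Mul(-24, Add(Mul(Add(-73, -50), Add(Mul(3, Add(2, 3)), Mul(-7, -8))), Add(0, Mul(-1, -64)))) = Mul(-24, Add(Mul(-123, Add(Mul(3, 5), 56)), Add(0, 64))) = Mul(-24, Add(Mul(-123, Add(15, 56)), 64)) = Mul(-24, Add(Mul(-123, 71), 64)) = Mul(-24, Add(-8733, 64)) = Mul(-24, -8669) = 208056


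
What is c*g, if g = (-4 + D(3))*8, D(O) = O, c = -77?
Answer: 616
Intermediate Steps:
g = -8 (g = (-4 + 3)*8 = -1*8 = -8)
c*g = -77*(-8) = 616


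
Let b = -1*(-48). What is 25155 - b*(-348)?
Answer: 41859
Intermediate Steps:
b = 48
25155 - b*(-348) = 25155 - 48*(-348) = 25155 - 1*(-16704) = 25155 + 16704 = 41859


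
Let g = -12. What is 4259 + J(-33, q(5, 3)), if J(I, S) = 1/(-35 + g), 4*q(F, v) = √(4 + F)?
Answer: 200172/47 ≈ 4259.0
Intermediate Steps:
q(F, v) = √(4 + F)/4
J(I, S) = -1/47 (J(I, S) = 1/(-35 - 12) = 1/(-47) = -1/47)
4259 + J(-33, q(5, 3)) = 4259 - 1/47 = 200172/47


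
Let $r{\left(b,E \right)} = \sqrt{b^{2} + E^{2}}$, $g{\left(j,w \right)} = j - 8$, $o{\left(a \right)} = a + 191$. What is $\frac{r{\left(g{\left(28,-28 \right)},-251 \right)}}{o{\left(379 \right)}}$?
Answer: $\frac{\sqrt{63401}}{570} \approx 0.44175$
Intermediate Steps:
$o{\left(a \right)} = 191 + a$
$g{\left(j,w \right)} = -8 + j$ ($g{\left(j,w \right)} = j - 8 = -8 + j$)
$r{\left(b,E \right)} = \sqrt{E^{2} + b^{2}}$
$\frac{r{\left(g{\left(28,-28 \right)},-251 \right)}}{o{\left(379 \right)}} = \frac{\sqrt{\left(-251\right)^{2} + \left(-8 + 28\right)^{2}}}{191 + 379} = \frac{\sqrt{63001 + 20^{2}}}{570} = \sqrt{63001 + 400} \cdot \frac{1}{570} = \sqrt{63401} \cdot \frac{1}{570} = \frac{\sqrt{63401}}{570}$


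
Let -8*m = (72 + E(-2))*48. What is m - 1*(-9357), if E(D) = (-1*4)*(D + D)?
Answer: 8829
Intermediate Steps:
E(D) = -8*D
m = -528 (m = -(72 - 8*(-2))*48/8 = -(72 + 16)*48/8 = -11*48 = -⅛*4224 = -528)
m - 1*(-9357) = -528 - 1*(-9357) = -528 + 9357 = 8829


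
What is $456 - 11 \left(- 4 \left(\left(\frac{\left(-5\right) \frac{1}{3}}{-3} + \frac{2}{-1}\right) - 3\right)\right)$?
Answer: $\frac{2344}{9} \approx 260.44$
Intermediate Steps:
$456 - 11 \left(- 4 \left(\left(\frac{\left(-5\right) \frac{1}{3}}{-3} + \frac{2}{-1}\right) - 3\right)\right) = 456 - 11 \left(- 4 \left(\left(\left(-5\right) \frac{1}{3} \left(- \frac{1}{3}\right) + 2 \left(-1\right)\right) - 3\right)\right) = 456 - 11 \left(- 4 \left(\left(\left(- \frac{5}{3}\right) \left(- \frac{1}{3}\right) - 2\right) - 3\right)\right) = 456 - 11 \left(- 4 \left(\left(\frac{5}{9} - 2\right) - 3\right)\right) = 456 - 11 \left(- 4 \left(- \frac{13}{9} - 3\right)\right) = 456 - 11 \left(\left(-4\right) \left(- \frac{40}{9}\right)\right) = 456 - \frac{1760}{9} = \frac{2344}{9}$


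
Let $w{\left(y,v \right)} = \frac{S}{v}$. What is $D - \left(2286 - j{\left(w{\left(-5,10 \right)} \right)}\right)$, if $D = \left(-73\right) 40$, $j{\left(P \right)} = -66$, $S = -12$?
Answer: $-5272$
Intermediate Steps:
$w{\left(y,v \right)} = - \frac{12}{v}$
$D = -2920$
$D - \left(2286 - j{\left(w{\left(-5,10 \right)} \right)}\right) = -2920 - \left(2286 - -66\right) = -2920 - \left(2286 + 66\right) = -2920 - 2352 = -5272$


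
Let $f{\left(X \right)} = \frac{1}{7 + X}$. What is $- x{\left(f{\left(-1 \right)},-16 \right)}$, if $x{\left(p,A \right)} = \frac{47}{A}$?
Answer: $\frac{47}{16} \approx 2.9375$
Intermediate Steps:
$- x{\left(f{\left(-1 \right)},-16 \right)} = - \frac{47}{-16} = - \frac{47 \left(-1\right)}{16} = \left(-1\right) \left(- \frac{47}{16}\right) = \frac{47}{16}$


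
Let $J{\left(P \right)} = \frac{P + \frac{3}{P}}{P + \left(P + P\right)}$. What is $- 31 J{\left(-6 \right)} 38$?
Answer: $- \frac{7657}{18} \approx -425.39$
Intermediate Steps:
$J{\left(P \right)} = \frac{P + \frac{3}{P}}{3 P}$ ($J{\left(P \right)} = \frac{P + \frac{3}{P}}{P + 2 P} = \frac{P + \frac{3}{P}}{3 P}$)
$- 31 J{\left(-6 \right)} 38 = - 31 \left(\frac{1}{3} + \frac{1}{36}\right) 38 = \left(-31\right) \frac{13}{36} \cdot 38 = \left(- \frac{403}{36}\right) 38 = - \frac{7657}{18}$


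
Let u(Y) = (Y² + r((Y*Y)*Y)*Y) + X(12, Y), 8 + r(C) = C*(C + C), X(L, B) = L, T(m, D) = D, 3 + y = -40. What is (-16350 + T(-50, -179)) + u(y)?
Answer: -543637236538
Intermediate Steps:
y = -43 (y = -3 - 40 = -43)
r(C) = -8 + 2*C² (r(C) = -8 + C*(C + C) = -8 + C*(2*C) = -8 + 2*C²)
u(Y) = 12 + Y² + Y*(-8 + 2*Y⁶) (u(Y) = (Y² + (-8 + 2*((Y*Y)*Y)²)*Y) + 12 = (Y² + (-8 + 2*(Y²*Y)²)*Y) + 12 = (Y² + (-8 + 2*(Y³)²)*Y) + 12 = (Y² + (-8 + 2*Y⁶)*Y) + 12 = (Y² + Y*(-8 + 2*Y⁶)) + 12 = 12 + Y² + Y*(-8 + 2*Y⁶))
(-16350 + T(-50, -179)) + u(y) = (-16350 - 179) + (12 + (-43)² + 2*(-43)*(-4 + (-43)⁶)) = -16529 + (12 + 1849 + 2*(-43)*(-4 + 6321363049)) = -16529 + (12 + 1849 + 2*(-43)*6321363045) = -16529 + (12 + 1849 - 543637221870) = -16529 - 543637220009 = -543637236538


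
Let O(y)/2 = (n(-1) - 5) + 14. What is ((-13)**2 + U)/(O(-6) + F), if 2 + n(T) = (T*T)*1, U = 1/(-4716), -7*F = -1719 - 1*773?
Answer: 797003/1754352 ≈ 0.45430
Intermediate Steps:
F = 356 (F = -(-1719 - 1*773)/7 = -(-1719 - 773)/7 = -1/7*(-2492) = 356)
U = -1/4716 ≈ -0.00021204
n(T) = -2 + T**2 (n(T) = -2 + (T*T)*1 = -2 + T**2*1 = -2 + T**2)
O(y) = 16 (O(y) = 2*(((-2 + (-1)**2) - 5) + 14) = 2*(((-2 + 1) - 5) + 14) = 2*((-1 - 5) + 14) = 2*(-6 + 14) = 2*8 = 16)
((-13)**2 + U)/(O(-6) + F) = ((-13)**2 - 1/4716)/(16 + 356) = (169 - 1/4716)/372 = (797003/4716)*(1/372) = 797003/1754352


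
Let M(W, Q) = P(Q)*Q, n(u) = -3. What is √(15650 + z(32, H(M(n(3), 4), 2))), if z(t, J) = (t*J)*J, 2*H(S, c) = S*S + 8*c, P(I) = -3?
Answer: 5*√8818 ≈ 469.52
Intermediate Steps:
M(W, Q) = -3*Q
H(S, c) = S²/2 + 4*c (H(S, c) = (S*S + 8*c)/2 = (S² + 8*c)/2 = S²/2 + 4*c)
z(t, J) = t*J² (z(t, J) = (J*t)*J = t*J²)
√(15650 + z(32, H(M(n(3), 4), 2))) = √(15650 + 32*((-3*4)²/2 + 4*2)²) = √(15650 + 32*((½)*(-12)² + 8)²) = √(15650 + 32*((½)*144 + 8)²) = √(15650 + 32*(72 + 8)²) = √(15650 + 32*80²) = √(15650 + 32*6400) = √(15650 + 204800) = √220450 = 5*√8818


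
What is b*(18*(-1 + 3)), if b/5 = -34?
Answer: -6120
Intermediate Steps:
b = -170 (b = 5*(-34) = -170)
b*(18*(-1 + 3)) = -3060*(-1 + 3) = -3060*2 = -170*36 = -6120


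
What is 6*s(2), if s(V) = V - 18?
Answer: -96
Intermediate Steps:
s(V) = -18 + V
6*s(2) = 6*(-18 + 2) = 6*(-16) = -96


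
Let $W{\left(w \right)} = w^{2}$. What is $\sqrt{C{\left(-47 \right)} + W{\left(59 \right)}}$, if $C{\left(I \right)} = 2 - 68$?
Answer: $\sqrt{3415} \approx 58.438$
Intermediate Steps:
$C{\left(I \right)} = -66$ ($C{\left(I \right)} = 2 - 68 = -66$)
$\sqrt{C{\left(-47 \right)} + W{\left(59 \right)}} = \sqrt{-66 + 59^{2}} = \sqrt{-66 + 3481} = \sqrt{3415}$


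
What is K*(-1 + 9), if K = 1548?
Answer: 12384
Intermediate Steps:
K*(-1 + 9) = 1548*(-1 + 9) = 1548*8 = 12384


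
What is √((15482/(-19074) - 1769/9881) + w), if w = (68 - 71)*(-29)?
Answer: √2642852206627545/5543241 ≈ 9.2741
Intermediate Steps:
w = 87 (w = -3*(-29) = 87)
√((15482/(-19074) - 1769/9881) + w) = √((15482/(-19074) - 1769/9881) + 87) = √((15482*(-1/19074) - 1769*1/9881) + 87) = √((-7741/9537 - 1769/9881) + 87) = √(-93359774/94235097 + 87) = √(8105093665/94235097) = √2642852206627545/5543241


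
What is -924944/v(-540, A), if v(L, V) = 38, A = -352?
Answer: -462472/19 ≈ -24341.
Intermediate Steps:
-924944/v(-540, A) = -924944/38 = -924944*1/38 = -462472/19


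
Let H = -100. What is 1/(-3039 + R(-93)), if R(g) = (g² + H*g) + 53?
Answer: 1/14963 ≈ 6.6831e-5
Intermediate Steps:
R(g) = 53 + g² - 100*g (R(g) = (g² - 100*g) + 53 = 53 + g² - 100*g)
1/(-3039 + R(-93)) = 1/(-3039 + (53 + (-93)² - 100*(-93))) = 1/(-3039 + (53 + 8649 + 9300)) = 1/(-3039 + 18002) = 1/14963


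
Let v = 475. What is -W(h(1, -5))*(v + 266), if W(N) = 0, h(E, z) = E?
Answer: 0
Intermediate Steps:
-W(h(1, -5))*(v + 266) = -0*(475 + 266) = -0*741 = -1*0 = 0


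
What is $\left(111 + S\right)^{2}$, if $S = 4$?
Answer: $13225$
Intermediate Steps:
$\left(111 + S\right)^{2} = \left(111 + 4\right)^{2} = 115^{2} = 13225$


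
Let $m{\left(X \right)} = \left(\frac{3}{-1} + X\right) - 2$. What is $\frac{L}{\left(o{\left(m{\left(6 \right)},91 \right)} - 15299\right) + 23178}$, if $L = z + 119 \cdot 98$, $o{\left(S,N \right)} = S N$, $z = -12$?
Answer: $\frac{1165}{797} \approx 1.4617$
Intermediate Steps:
$m{\left(X \right)} = -5 + X$ ($m{\left(X \right)} = \left(3 \left(-1\right) + X\right) - 2 = \left(-3 + X\right) - 2 = -5 + X$)
$o{\left(S,N \right)} = N S$
$L = 11650$ ($L = -12 + 119 \cdot 98 = -12 + 11662 = 11650$)
$\frac{L}{\left(o{\left(m{\left(6 \right)},91 \right)} - 15299\right) + 23178} = \frac{11650}{\left(91 \left(-5 + 6\right) - 15299\right) + 23178} = \frac{11650}{\left(91 \cdot 1 - 15299\right) + 23178} = \frac{11650}{\left(91 - 15299\right) + 23178} = \frac{11650}{-15208 + 23178} = \frac{11650}{7970} = 11650 \cdot \frac{1}{7970} = \frac{1165}{797}$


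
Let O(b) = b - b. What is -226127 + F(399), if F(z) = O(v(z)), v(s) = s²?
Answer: -226127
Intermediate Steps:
O(b) = 0
F(z) = 0
-226127 + F(399) = -226127 + 0 = -226127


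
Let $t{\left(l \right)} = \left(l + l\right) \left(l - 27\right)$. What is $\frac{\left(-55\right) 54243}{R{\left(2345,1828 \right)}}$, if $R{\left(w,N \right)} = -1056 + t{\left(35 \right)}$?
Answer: $\frac{2983365}{496} \approx 6014.9$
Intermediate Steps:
$t{\left(l \right)} = 2 l \left(-27 + l\right)$
$R{\left(w,N \right)} = -496$ ($R{\left(w,N \right)} = -1056 + 2 \cdot 35 \left(-27 + 35\right) = -1056 + 2 \cdot 35 \cdot 8 = -1056 + 560 = -496$)
$\frac{\left(-55\right) 54243}{R{\left(2345,1828 \right)}} = \frac{\left(-55\right) 54243}{-496} = \left(-2983365\right) \left(- \frac{1}{496}\right) = \frac{2983365}{496}$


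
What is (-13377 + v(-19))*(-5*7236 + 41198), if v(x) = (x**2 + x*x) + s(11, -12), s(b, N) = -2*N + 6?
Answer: -63352250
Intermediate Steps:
s(b, N) = 6 - 2*N
v(x) = 30 + 2*x**2 (v(x) = (x**2 + x*x) + (6 - 2*(-12)) = (x**2 + x**2) + (6 + 24) = 2*x**2 + 30 = 30 + 2*x**2)
(-13377 + v(-19))*(-5*7236 + 41198) = (-13377 + (30 + 2*(-19)**2))*(-5*7236 + 41198) = (-13377 + (30 + 2*361))*(-36180 + 41198) = (-13377 + (30 + 722))*5018 = (-13377 + 752)*5018 = -12625*5018 = -63352250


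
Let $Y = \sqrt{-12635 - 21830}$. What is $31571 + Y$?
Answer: $31571 + i \sqrt{34465} \approx 31571.0 + 185.65 i$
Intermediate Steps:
$Y = i \sqrt{34465}$ ($Y = \sqrt{-34465} = i \sqrt{34465} \approx 185.65 i$)
$31571 + Y = 31571 + i \sqrt{34465}$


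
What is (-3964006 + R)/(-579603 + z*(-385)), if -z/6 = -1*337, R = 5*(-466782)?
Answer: 6297916/1358073 ≈ 4.6374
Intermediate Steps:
R = -2333910
z = 2022 (z = -(-6)*337 = -6*(-337) = 2022)
(-3964006 + R)/(-579603 + z*(-385)) = (-3964006 - 2333910)/(-579603 + 2022*(-385)) = -6297916/(-579603 - 778470) = -6297916/(-1358073) = -6297916*(-1/1358073) = 6297916/1358073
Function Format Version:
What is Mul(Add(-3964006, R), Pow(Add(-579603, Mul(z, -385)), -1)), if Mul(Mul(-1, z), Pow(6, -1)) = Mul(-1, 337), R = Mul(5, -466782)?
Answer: Rational(6297916, 1358073) ≈ 4.6374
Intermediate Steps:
R = -2333910
z = 2022 (z = Mul(-6, Mul(-1, 337)) = Mul(-6, -337) = 2022)
Mul(Add(-3964006, R), Pow(Add(-579603, Mul(z, -385)), -1)) = Mul(Add(-3964006, -2333910), Pow(Add(-579603, Mul(2022, -385)), -1)) = Mul(-6297916, Pow(Add(-579603, -778470), -1)) = Mul(-6297916, Pow(-1358073, -1)) = Mul(-6297916, Rational(-1, 1358073)) = Rational(6297916, 1358073)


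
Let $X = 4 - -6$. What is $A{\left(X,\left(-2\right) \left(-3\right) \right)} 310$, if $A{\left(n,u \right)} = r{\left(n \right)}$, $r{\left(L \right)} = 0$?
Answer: $0$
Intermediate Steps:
$X = 10$ ($X = 4 + 6 = 10$)
$A{\left(n,u \right)} = 0$
$A{\left(X,\left(-2\right) \left(-3\right) \right)} 310 = 0 \cdot 310 = 0$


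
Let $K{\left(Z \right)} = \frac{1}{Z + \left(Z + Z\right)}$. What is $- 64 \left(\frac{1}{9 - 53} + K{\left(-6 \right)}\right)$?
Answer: $\frac{496}{99} \approx 5.0101$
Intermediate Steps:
$K{\left(Z \right)} = \frac{1}{3 Z}$ ($K{\left(Z \right)} = \frac{1}{Z + 2 Z} = \frac{1}{3 Z}$)
$- 64 \left(\frac{1}{9 - 53} + K{\left(-6 \right)}\right) = - 64 \left(\frac{1}{9 - 53} + \frac{1}{3 \left(-6\right)}\right) = - 64 \left(\frac{1}{-44} + \frac{1}{3} \left(- \frac{1}{6}\right)\right) = - 64 \left(- \frac{1}{44} - \frac{1}{18}\right) = \left(-64\right) \left(- \frac{31}{396}\right) = \frac{496}{99}$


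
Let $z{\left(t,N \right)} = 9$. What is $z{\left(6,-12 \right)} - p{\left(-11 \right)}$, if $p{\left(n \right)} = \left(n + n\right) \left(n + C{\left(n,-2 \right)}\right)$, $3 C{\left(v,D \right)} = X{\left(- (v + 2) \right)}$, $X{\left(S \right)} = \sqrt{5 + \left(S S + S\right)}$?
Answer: $-233 + \frac{22 \sqrt{95}}{3} \approx -161.52$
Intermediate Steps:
$X{\left(S \right)} = \sqrt{5 + S + S^{2}}$ ($X{\left(S \right)} = \sqrt{5 + \left(S^{2} + S\right)} = \sqrt{5 + \left(S + S^{2}\right)} = \sqrt{5 + S + S^{2}}$)
$C{\left(v,D \right)} = \frac{\sqrt{3 + \left(-2 - v\right)^{2} - v}}{3}$ ($C{\left(v,D \right)} = \frac{\sqrt{5 - \left(v + 2\right) + \left(- (v + 2)\right)^{2}}}{3} = \frac{\sqrt{5 - \left(2 + v\right) + \left(- (2 + v)\right)^{2}}}{3} = \frac{\sqrt{5 - \left(2 + v\right) + \left(-2 - v\right)^{2}}}{3} = \frac{\sqrt{3 + \left(-2 - v\right)^{2} - v}}{3}$)
$p{\left(n \right)} = 2 n \left(n + \frac{\sqrt{3 + \left(2 + n\right)^{2} - n}}{3}\right)$ ($p{\left(n \right)} = \left(n + n\right) \left(n + \frac{\sqrt{3 + \left(2 + n\right)^{2} - n}}{3}\right) = 2 n \left(n + \frac{\sqrt{3 + \left(2 + n\right)^{2} - n}}{3}\right)$)
$z{\left(6,-12 \right)} - p{\left(-11 \right)} = 9 - \frac{2}{3} \left(-11\right) \left(\sqrt{3 + \left(2 - 11\right)^{2} - -11} + 3 \left(-11\right)\right) = 9 - \frac{2}{3} \left(-11\right) \left(\sqrt{3 + \left(-9\right)^{2} + 11} - 33\right) = 9 - \frac{2}{3} \left(-11\right) \left(\sqrt{3 + 81 + 11} - 33\right) = 9 - \frac{2}{3} \left(-11\right) \left(\sqrt{95} - 33\right) = 9 - \frac{2}{3} \left(-11\right) \left(-33 + \sqrt{95}\right) = 9 - \left(242 - \frac{22 \sqrt{95}}{3}\right) = -233 + \frac{22 \sqrt{95}}{3}$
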